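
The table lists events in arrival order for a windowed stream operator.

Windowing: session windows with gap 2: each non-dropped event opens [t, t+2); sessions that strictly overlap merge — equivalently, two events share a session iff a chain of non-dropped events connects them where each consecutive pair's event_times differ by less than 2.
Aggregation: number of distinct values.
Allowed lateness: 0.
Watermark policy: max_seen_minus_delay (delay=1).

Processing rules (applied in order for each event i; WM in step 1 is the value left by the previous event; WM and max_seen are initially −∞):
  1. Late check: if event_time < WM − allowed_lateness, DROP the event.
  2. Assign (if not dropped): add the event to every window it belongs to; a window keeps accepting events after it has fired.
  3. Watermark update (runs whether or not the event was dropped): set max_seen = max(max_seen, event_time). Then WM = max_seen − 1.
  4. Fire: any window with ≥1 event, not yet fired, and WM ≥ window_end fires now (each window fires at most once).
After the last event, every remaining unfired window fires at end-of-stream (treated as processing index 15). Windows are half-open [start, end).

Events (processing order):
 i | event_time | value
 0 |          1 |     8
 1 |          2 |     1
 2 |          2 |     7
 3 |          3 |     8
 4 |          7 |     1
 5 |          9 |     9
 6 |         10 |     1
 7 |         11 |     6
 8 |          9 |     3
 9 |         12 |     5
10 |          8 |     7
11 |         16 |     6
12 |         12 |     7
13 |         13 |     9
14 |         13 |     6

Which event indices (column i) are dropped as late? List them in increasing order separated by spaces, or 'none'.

i=0 t=1 v=8: → [1,3); WM=0
i=1 t=2 v=1: → [1,4); WM=1
i=2 t=2 v=7: → [1,4); WM=1
i=3 t=3 v=8: → [1,5); WM=2
i=4 t=7 v=1: → [7,9); WM=6
i=5 t=9 v=9: → [9,11); WM=8
i=6 t=10 v=1: → [9,12); WM=9
i=7 t=11 v=6: → [9,13); WM=10
i=8 t=9 v=3: DROP (t<10-0); WM=10
i=9 t=12 v=5: → [9,14); WM=11
i=10 t=8 v=7: DROP (t<11-0); WM=11
i=11 t=16 v=6: → [16,18); WM=15
i=12 t=12 v=7: DROP (t<15-0); WM=15
i=13 t=13 v=9: DROP (t<15-0); WM=15
i=14 t=13 v=6: DROP (t<15-0); WM=15

8 10 12 13 14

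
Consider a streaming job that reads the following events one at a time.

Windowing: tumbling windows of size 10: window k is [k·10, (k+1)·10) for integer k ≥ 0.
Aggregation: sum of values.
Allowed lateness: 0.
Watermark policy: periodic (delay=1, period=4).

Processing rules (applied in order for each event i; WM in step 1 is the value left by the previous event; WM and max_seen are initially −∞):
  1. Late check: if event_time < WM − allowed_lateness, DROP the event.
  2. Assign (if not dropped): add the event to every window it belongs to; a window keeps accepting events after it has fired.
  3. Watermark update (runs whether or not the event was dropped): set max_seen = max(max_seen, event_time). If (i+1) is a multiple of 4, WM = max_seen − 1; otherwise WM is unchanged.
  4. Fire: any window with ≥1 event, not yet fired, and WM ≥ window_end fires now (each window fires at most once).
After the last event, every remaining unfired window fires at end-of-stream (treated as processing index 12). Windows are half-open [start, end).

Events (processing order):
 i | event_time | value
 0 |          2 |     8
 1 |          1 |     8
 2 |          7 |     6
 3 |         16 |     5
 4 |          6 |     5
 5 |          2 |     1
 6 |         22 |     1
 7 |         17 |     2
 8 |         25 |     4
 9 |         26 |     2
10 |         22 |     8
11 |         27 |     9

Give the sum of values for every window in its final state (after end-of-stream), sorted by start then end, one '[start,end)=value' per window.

[0,10)=22 [10,20)=7 [20,30)=24

i=0 t=2 v=8: → [0,10); WM=−∞
i=1 t=1 v=8: → [0,10); WM=−∞
i=2 t=7 v=6: → [0,10); WM=−∞
i=3 t=16 v=5: → [10,20); WM=15; [0,10) fires=22
i=4 t=6 v=5: DROP (t<15-0); WM=15
i=5 t=2 v=1: DROP (t<15-0); WM=15
i=6 t=22 v=1: → [20,30); WM=15
i=7 t=17 v=2: → [10,20); WM=21; [10,20) fires=7
i=8 t=25 v=4: → [20,30); WM=21
i=9 t=26 v=2: → [20,30); WM=21
i=10 t=22 v=8: → [20,30); WM=21
i=11 t=27 v=9: → [20,30); WM=26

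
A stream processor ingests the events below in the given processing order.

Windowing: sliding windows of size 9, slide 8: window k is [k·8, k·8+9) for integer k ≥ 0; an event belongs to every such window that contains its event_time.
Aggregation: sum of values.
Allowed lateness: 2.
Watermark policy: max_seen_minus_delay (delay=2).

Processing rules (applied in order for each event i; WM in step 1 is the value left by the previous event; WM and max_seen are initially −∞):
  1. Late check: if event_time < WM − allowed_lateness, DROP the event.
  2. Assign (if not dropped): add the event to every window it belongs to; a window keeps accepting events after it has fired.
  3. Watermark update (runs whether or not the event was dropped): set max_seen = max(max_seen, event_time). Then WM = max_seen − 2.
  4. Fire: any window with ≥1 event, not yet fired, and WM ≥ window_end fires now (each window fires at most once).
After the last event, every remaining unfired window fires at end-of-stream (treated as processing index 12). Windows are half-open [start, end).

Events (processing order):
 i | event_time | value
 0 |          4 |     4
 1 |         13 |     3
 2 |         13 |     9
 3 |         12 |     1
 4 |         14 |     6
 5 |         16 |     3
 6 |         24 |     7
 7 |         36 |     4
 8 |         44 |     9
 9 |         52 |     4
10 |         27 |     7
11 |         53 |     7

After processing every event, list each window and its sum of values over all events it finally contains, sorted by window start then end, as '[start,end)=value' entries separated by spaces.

[0,9)=4 [8,17)=22 [16,25)=10 [24,33)=7 [32,41)=4 [40,49)=9 [48,57)=11

i=0 t=4 v=4: → [0,9); WM=2
i=1 t=13 v=3: → [8,17); WM=11; [0,9) fires=4
i=2 t=13 v=9: → [8,17); WM=11
i=3 t=12 v=1: → [8,17); WM=11
i=4 t=14 v=6: → [8,17); WM=12
i=5 t=16 v=3: → [16,25),[8,17); WM=14
i=6 t=24 v=7: → [24,33),[16,25); WM=22; [8,17) fires=22
i=7 t=36 v=4: → [32,41); WM=34; [16,25) fires=10 [24,33) fires=7
i=8 t=44 v=9: → [40,49); WM=42; [32,41) fires=4
i=9 t=52 v=4: → [48,57); WM=50; [40,49) fires=9
i=10 t=27 v=7: DROP (t<50-2); WM=50
i=11 t=53 v=7: → [48,57); WM=51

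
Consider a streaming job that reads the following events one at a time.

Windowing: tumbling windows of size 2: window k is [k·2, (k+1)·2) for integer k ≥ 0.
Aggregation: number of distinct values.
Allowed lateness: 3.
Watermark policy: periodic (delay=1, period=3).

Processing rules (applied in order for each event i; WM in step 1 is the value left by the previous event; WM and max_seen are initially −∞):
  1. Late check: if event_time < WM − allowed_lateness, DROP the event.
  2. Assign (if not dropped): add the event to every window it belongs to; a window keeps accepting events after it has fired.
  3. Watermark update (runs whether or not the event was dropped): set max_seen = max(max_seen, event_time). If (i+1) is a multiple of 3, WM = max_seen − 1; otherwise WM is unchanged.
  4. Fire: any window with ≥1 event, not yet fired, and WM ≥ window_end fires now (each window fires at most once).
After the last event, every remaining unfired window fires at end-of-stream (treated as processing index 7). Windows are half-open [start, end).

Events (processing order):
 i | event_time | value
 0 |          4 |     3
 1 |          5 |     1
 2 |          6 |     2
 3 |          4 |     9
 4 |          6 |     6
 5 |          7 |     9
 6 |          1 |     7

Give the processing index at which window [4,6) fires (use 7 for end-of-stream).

5

i=0 t=4 v=3: → [4,6); WM=−∞
i=1 t=5 v=1: → [4,6); WM=−∞
i=2 t=6 v=2: → [6,8); WM=5
i=3 t=4 v=9: → [4,6); WM=5
i=4 t=6 v=6: → [6,8); WM=5
i=5 t=7 v=9: → [6,8); WM=6; [4,6) fires=3
i=6 t=1 v=7: DROP (t<6-3); WM=6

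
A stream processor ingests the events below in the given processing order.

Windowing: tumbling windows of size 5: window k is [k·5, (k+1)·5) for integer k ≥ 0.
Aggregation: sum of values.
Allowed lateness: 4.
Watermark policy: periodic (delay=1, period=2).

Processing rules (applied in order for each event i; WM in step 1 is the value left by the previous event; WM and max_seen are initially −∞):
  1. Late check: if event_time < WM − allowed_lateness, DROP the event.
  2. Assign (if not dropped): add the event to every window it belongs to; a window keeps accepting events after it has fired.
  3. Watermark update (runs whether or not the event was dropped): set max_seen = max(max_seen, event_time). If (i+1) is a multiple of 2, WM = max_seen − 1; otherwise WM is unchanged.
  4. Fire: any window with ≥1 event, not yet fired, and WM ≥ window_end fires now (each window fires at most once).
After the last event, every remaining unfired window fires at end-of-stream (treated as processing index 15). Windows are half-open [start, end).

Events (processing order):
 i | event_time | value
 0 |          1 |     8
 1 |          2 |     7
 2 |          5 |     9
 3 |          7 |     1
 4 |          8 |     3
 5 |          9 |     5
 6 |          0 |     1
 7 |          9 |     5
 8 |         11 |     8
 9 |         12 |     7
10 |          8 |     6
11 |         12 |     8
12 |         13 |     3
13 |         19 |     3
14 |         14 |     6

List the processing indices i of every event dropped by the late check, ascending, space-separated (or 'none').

i=0 t=1 v=8: → [0,5); WM=−∞
i=1 t=2 v=7: → [0,5); WM=1
i=2 t=5 v=9: → [5,10); WM=1
i=3 t=7 v=1: → [5,10); WM=6; [0,5) fires=15
i=4 t=8 v=3: → [5,10); WM=6
i=5 t=9 v=5: → [5,10); WM=8
i=6 t=0 v=1: DROP (t<8-4); WM=8
i=7 t=9 v=5: → [5,10); WM=8
i=8 t=11 v=8: → [10,15); WM=8
i=9 t=12 v=7: → [10,15); WM=11; [5,10) fires=23
i=10 t=8 v=6: → [5,10); WM=11
i=11 t=12 v=8: → [10,15); WM=11
i=12 t=13 v=3: → [10,15); WM=11
i=13 t=19 v=3: → [15,20); WM=18; [10,15) fires=26
i=14 t=14 v=6: → [10,15); WM=18

6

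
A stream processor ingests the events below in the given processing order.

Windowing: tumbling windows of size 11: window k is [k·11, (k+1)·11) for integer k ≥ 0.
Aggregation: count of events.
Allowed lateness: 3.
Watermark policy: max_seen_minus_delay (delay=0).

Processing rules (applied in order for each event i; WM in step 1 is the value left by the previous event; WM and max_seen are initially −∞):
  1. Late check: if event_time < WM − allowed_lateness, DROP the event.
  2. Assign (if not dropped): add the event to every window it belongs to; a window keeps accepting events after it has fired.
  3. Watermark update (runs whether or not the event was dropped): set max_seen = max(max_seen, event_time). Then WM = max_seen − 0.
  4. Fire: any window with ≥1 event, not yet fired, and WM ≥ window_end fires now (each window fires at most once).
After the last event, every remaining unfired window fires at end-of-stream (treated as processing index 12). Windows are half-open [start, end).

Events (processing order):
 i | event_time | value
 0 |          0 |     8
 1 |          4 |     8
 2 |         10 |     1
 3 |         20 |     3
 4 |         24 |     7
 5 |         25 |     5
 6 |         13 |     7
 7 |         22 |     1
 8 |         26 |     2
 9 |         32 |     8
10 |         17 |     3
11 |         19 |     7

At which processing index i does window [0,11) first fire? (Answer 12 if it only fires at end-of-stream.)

3

i=0 t=0 v=8: → [0,11); WM=0
i=1 t=4 v=8: → [0,11); WM=4
i=2 t=10 v=1: → [0,11); WM=10
i=3 t=20 v=3: → [11,22); WM=20; [0,11) fires=3
i=4 t=24 v=7: → [22,33); WM=24; [11,22) fires=1
i=5 t=25 v=5: → [22,33); WM=25
i=6 t=13 v=7: DROP (t<25-3); WM=25
i=7 t=22 v=1: → [22,33); WM=25
i=8 t=26 v=2: → [22,33); WM=26
i=9 t=32 v=8: → [22,33); WM=32
i=10 t=17 v=3: DROP (t<32-3); WM=32
i=11 t=19 v=7: DROP (t<32-3); WM=32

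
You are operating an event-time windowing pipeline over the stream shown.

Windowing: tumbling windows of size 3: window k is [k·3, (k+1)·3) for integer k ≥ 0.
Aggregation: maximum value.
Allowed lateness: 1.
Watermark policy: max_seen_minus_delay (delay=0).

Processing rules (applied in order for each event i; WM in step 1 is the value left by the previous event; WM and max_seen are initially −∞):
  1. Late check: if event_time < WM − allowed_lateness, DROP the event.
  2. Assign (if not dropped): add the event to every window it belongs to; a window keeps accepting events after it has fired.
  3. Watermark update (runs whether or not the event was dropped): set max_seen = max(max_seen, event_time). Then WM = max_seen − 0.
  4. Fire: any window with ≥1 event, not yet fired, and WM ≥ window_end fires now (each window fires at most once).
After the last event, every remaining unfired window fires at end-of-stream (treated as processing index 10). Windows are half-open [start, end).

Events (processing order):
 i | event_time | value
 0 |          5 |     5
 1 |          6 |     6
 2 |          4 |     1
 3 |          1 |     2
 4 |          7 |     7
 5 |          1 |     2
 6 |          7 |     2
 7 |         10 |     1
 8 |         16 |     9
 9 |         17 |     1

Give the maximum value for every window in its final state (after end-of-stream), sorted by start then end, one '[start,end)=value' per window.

i=0 t=5 v=5: → [3,6); WM=5
i=1 t=6 v=6: → [6,9); WM=6; [3,6) fires=5
i=2 t=4 v=1: DROP (t<6-1); WM=6
i=3 t=1 v=2: DROP (t<6-1); WM=6
i=4 t=7 v=7: → [6,9); WM=7
i=5 t=1 v=2: DROP (t<7-1); WM=7
i=6 t=7 v=2: → [6,9); WM=7
i=7 t=10 v=1: → [9,12); WM=10; [6,9) fires=7
i=8 t=16 v=9: → [15,18); WM=16; [9,12) fires=1
i=9 t=17 v=1: → [15,18); WM=17

[3,6)=5 [6,9)=7 [9,12)=1 [15,18)=9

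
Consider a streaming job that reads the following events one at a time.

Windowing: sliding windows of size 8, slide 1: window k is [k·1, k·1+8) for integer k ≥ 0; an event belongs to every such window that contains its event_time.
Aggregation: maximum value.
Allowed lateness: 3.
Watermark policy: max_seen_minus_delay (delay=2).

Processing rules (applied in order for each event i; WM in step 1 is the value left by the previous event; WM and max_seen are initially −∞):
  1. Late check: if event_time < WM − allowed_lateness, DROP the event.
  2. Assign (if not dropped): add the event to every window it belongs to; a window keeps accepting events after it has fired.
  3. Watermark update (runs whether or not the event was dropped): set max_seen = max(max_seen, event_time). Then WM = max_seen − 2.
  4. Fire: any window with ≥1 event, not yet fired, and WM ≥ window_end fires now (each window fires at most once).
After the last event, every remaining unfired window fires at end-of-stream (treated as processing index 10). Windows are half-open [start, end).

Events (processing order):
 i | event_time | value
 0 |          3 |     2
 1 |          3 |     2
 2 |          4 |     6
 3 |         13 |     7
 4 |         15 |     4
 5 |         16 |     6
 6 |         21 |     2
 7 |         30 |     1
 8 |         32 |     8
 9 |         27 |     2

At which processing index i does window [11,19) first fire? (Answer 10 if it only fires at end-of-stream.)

6

i=0 t=3 v=2: → [3,11),[2,10),[1,9),[0,8); WM=1
i=1 t=3 v=2: → [3,11),[2,10),[1,9),[0,8); WM=1
i=2 t=4 v=6: → [4,12),[3,11),[2,10),[1,9),[0,8); WM=2
i=3 t=13 v=7: → [13,21),[12,20),[11,19),[10,18),[9,17),[8,16),[7,15),[6,14); WM=11; [0,8) fires=6 [1,9) fires=6 [2,10) fires=6 [3,11) fires=6
i=4 t=15 v=4: → [15,23),[14,22),[13,21),[12,20),[11,19),[10,18),[9,17),[8,16); WM=13; [4,12) fires=6
i=5 t=16 v=6: → [16,24),[15,23),[14,22),[13,21),[12,20),[11,19),[10,18),[9,17); WM=14; [6,14) fires=7
i=6 t=21 v=2: → [21,29),[20,28),[19,27),[18,26),[17,25),[16,24),[15,23),[14,22); WM=19; [7,15) fires=7 [8,16) fires=7 [9,17) fires=7 [10,18) fires=7 [11,19) fires=7
i=7 t=30 v=1: → [30,38),[29,37),[28,36),[27,35),[26,34),[25,33),[24,32),[23,31); WM=28; [12,20) fires=7 [13,21) fires=7 [14,22) fires=6 [15,23) fires=6 [16,24) fires=6 [17,25) fires=2 [18,26) fires=2 [19,27) fires=2 [20,28) fires=2
i=8 t=32 v=8: → [32,40),[31,39),[30,38),[29,37),[28,36),[27,35),[26,34),[25,33); WM=30; [21,29) fires=2
i=9 t=27 v=2: → [27,35),[26,34),[25,33),[24,32),[23,31),[22,30),[21,29),[20,28); WM=30; [22,30) fires=2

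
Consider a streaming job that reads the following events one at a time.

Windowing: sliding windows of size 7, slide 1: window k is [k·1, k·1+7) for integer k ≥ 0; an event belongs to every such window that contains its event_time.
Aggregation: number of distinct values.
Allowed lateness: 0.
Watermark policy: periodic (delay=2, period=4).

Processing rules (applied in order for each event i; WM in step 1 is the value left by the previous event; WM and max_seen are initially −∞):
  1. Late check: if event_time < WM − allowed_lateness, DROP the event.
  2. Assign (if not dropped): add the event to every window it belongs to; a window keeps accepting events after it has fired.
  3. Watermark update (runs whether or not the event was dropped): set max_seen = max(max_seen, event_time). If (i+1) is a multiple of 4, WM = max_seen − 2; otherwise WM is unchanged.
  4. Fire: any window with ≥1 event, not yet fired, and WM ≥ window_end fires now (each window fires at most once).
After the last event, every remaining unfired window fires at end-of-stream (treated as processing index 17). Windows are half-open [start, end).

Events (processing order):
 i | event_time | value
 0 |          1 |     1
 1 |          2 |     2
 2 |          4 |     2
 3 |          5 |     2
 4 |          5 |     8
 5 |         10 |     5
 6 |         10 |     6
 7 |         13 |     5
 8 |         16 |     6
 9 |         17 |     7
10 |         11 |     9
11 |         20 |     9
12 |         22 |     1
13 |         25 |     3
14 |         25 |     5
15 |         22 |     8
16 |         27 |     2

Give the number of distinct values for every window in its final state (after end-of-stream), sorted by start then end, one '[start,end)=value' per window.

[0,7)=3 [1,8)=3 [2,9)=2 [3,10)=2 [4,11)=4 [5,12)=5 [6,13)=3 [7,14)=3 [8,15)=3 [9,16)=3 [10,17)=3 [11,18)=4 [12,19)=3 [13,20)=3 [14,21)=3 [15,22)=3 [16,23)=5 [17,24)=4 [18,25)=3 [19,26)=5 [20,27)=5 [21,28)=5 [22,29)=5 [23,30)=3 [24,31)=3 [25,32)=3 [26,33)=1 [27,34)=1

i=0 t=1 v=1: → [1,8),[0,7); WM=−∞
i=1 t=2 v=2: → [2,9),[1,8),[0,7); WM=−∞
i=2 t=4 v=2: → [4,11),[3,10),[2,9),[1,8),[0,7); WM=−∞
i=3 t=5 v=2: → [5,12),[4,11),[3,10),[2,9),[1,8),[0,7); WM=3
i=4 t=5 v=8: → [5,12),[4,11),[3,10),[2,9),[1,8),[0,7); WM=3
i=5 t=10 v=5: → [10,17),[9,16),[8,15),[7,14),[6,13),[5,12),[4,11); WM=3
i=6 t=10 v=6: → [10,17),[9,16),[8,15),[7,14),[6,13),[5,12),[4,11); WM=3
i=7 t=13 v=5: → [13,20),[12,19),[11,18),[10,17),[9,16),[8,15),[7,14); WM=11; [0,7) fires=3 [1,8) fires=3 [2,9) fires=2 [3,10) fires=2 [4,11) fires=4
i=8 t=16 v=6: → [16,23),[15,22),[14,21),[13,20),[12,19),[11,18),[10,17); WM=11
i=9 t=17 v=7: → [17,24),[16,23),[15,22),[14,21),[13,20),[12,19),[11,18); WM=11
i=10 t=11 v=9: → [11,18),[10,17),[9,16),[8,15),[7,14),[6,13),[5,12); WM=11
i=11 t=20 v=9: → [20,27),[19,26),[18,25),[17,24),[16,23),[15,22),[14,21); WM=18; [5,12) fires=5 [6,13) fires=3 [7,14) fires=3 [8,15) fires=3 [9,16) fires=3 [10,17) fires=3 [11,18) fires=4
i=12 t=22 v=1: → [22,29),[21,28),[20,27),[19,26),[18,25),[17,24),[16,23); WM=18
i=13 t=25 v=3: → [25,32),[24,31),[23,30),[22,29),[21,28),[20,27),[19,26); WM=18
i=14 t=25 v=5: → [25,32),[24,31),[23,30),[22,29),[21,28),[20,27),[19,26); WM=18
i=15 t=22 v=8: → [22,29),[21,28),[20,27),[19,26),[18,25),[17,24),[16,23); WM=23; [12,19) fires=3 [13,20) fires=3 [14,21) fires=3 [15,22) fires=3 [16,23) fires=5
i=16 t=27 v=2: → [27,34),[26,33),[25,32),[24,31),[23,30),[22,29),[21,28); WM=23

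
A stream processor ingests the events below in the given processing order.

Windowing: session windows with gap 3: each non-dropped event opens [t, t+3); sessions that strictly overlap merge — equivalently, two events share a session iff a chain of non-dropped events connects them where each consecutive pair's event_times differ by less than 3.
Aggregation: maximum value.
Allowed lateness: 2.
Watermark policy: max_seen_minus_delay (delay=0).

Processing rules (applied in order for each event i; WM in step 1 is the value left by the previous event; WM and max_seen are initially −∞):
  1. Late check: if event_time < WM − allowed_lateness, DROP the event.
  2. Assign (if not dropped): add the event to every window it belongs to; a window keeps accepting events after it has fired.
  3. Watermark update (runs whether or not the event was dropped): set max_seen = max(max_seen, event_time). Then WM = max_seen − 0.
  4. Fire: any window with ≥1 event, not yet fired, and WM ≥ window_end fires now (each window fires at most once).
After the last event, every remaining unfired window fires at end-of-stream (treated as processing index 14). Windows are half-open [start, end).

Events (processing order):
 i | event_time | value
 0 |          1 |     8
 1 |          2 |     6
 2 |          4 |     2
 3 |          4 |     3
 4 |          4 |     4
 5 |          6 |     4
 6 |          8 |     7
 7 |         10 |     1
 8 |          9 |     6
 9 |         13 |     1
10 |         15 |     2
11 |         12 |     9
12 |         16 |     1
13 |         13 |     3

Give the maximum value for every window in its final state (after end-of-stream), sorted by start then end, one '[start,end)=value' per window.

[1,13)=8 [13,19)=2

i=0 t=1 v=8: → [1,4); WM=1
i=1 t=2 v=6: → [1,5); WM=2
i=2 t=4 v=2: → [1,7); WM=4
i=3 t=4 v=3: → [1,7); WM=4
i=4 t=4 v=4: → [1,7); WM=4
i=5 t=6 v=4: → [1,9); WM=6
i=6 t=8 v=7: → [1,11); WM=8
i=7 t=10 v=1: → [1,13); WM=10
i=8 t=9 v=6: → [1,13); WM=10
i=9 t=13 v=1: → [13,16); WM=13
i=10 t=15 v=2: → [13,18); WM=15
i=11 t=12 v=9: DROP (t<15-2); WM=15
i=12 t=16 v=1: → [13,19); WM=16
i=13 t=13 v=3: DROP (t<16-2); WM=16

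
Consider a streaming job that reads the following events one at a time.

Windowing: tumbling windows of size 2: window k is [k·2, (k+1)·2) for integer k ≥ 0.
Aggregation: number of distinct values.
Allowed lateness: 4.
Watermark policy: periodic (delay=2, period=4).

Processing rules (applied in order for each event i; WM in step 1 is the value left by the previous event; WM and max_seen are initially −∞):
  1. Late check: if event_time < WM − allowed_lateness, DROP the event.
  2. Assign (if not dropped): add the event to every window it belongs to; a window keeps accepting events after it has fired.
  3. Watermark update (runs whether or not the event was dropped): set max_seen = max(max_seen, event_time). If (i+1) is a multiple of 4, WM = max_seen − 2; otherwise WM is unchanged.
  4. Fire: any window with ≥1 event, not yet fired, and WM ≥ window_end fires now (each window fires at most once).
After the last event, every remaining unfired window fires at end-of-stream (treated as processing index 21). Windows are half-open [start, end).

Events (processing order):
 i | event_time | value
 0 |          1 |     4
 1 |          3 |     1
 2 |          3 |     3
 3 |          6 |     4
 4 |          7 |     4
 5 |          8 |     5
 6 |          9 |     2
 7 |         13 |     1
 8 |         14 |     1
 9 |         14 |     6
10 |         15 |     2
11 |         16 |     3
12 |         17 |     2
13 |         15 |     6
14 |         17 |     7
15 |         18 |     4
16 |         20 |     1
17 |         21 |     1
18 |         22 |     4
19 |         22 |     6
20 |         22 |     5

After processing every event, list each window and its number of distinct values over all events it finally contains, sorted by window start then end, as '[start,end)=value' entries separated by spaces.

i=0 t=1 v=4: → [0,2); WM=−∞
i=1 t=3 v=1: → [2,4); WM=−∞
i=2 t=3 v=3: → [2,4); WM=−∞
i=3 t=6 v=4: → [6,8); WM=4; [0,2) fires=1 [2,4) fires=2
i=4 t=7 v=4: → [6,8); WM=4
i=5 t=8 v=5: → [8,10); WM=4
i=6 t=9 v=2: → [8,10); WM=4
i=7 t=13 v=1: → [12,14); WM=11; [6,8) fires=1 [8,10) fires=2
i=8 t=14 v=1: → [14,16); WM=11
i=9 t=14 v=6: → [14,16); WM=11
i=10 t=15 v=2: → [14,16); WM=11
i=11 t=16 v=3: → [16,18); WM=14; [12,14) fires=1
i=12 t=17 v=2: → [16,18); WM=14
i=13 t=15 v=6: → [14,16); WM=14
i=14 t=17 v=7: → [16,18); WM=14
i=15 t=18 v=4: → [18,20); WM=16; [14,16) fires=3
i=16 t=20 v=1: → [20,22); WM=16
i=17 t=21 v=1: → [20,22); WM=16
i=18 t=22 v=4: → [22,24); WM=16
i=19 t=22 v=6: → [22,24); WM=20; [16,18) fires=3 [18,20) fires=1
i=20 t=22 v=5: → [22,24); WM=20

[0,2)=1 [2,4)=2 [6,8)=1 [8,10)=2 [12,14)=1 [14,16)=3 [16,18)=3 [18,20)=1 [20,22)=1 [22,24)=3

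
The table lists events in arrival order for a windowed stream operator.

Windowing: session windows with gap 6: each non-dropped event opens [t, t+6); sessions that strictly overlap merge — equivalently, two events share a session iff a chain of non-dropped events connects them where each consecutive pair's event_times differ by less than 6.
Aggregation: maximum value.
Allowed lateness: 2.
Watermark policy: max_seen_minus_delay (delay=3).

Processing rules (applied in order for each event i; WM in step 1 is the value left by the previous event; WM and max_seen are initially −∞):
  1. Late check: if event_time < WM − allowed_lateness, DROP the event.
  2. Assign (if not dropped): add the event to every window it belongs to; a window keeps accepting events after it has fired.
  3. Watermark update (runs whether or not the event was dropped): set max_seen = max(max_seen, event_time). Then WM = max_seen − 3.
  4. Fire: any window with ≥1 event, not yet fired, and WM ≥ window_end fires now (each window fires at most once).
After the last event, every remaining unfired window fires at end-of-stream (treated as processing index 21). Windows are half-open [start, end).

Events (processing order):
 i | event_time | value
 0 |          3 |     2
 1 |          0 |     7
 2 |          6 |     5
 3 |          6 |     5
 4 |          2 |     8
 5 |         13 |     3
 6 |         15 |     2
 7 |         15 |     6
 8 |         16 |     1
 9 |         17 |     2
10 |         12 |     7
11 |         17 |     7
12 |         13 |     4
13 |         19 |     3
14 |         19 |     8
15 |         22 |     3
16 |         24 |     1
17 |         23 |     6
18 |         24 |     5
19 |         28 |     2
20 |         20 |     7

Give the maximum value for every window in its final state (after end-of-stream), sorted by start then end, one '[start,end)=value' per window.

[0,12)=8 [12,34)=8

i=0 t=3 v=2: → [3,9); WM=0
i=1 t=0 v=7: → [0,9); WM=0
i=2 t=6 v=5: → [0,12); WM=3
i=3 t=6 v=5: → [0,12); WM=3
i=4 t=2 v=8: → [0,12); WM=3
i=5 t=13 v=3: → [13,19); WM=10
i=6 t=15 v=2: → [13,21); WM=12
i=7 t=15 v=6: → [13,21); WM=12
i=8 t=16 v=1: → [13,22); WM=13
i=9 t=17 v=2: → [13,23); WM=14
i=10 t=12 v=7: → [12,23); WM=14
i=11 t=17 v=7: → [12,23); WM=14
i=12 t=13 v=4: → [12,23); WM=14
i=13 t=19 v=3: → [12,25); WM=16
i=14 t=19 v=8: → [12,25); WM=16
i=15 t=22 v=3: → [12,28); WM=19
i=16 t=24 v=1: → [12,30); WM=21
i=17 t=23 v=6: → [12,30); WM=21
i=18 t=24 v=5: → [12,30); WM=21
i=19 t=28 v=2: → [12,34); WM=25
i=20 t=20 v=7: DROP (t<25-2); WM=25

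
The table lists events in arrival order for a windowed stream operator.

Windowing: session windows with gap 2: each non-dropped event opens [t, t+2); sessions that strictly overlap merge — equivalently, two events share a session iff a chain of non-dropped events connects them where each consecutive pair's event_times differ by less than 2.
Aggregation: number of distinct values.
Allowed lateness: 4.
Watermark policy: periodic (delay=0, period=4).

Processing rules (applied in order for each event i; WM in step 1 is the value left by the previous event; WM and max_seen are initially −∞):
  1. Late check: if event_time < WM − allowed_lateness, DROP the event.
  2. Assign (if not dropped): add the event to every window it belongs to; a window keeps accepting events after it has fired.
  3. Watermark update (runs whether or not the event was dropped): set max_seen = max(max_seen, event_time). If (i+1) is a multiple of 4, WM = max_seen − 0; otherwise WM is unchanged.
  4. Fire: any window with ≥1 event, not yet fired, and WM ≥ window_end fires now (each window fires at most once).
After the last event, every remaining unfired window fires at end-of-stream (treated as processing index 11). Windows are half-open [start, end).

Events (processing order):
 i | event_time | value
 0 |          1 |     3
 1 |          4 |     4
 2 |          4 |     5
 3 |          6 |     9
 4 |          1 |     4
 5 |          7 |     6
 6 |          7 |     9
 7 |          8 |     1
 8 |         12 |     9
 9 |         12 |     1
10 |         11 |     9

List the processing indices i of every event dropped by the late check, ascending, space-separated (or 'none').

i=0 t=1 v=3: → [1,3); WM=−∞
i=1 t=4 v=4: → [4,6); WM=−∞
i=2 t=4 v=5: → [4,6); WM=−∞
i=3 t=6 v=9: → [6,8); WM=6
i=4 t=1 v=4: DROP (t<6-4); WM=6
i=5 t=7 v=6: → [6,9); WM=6
i=6 t=7 v=9: → [6,9); WM=6
i=7 t=8 v=1: → [6,10); WM=8
i=8 t=12 v=9: → [12,14); WM=8
i=9 t=12 v=1: → [12,14); WM=8
i=10 t=11 v=9: → [11,14); WM=8

4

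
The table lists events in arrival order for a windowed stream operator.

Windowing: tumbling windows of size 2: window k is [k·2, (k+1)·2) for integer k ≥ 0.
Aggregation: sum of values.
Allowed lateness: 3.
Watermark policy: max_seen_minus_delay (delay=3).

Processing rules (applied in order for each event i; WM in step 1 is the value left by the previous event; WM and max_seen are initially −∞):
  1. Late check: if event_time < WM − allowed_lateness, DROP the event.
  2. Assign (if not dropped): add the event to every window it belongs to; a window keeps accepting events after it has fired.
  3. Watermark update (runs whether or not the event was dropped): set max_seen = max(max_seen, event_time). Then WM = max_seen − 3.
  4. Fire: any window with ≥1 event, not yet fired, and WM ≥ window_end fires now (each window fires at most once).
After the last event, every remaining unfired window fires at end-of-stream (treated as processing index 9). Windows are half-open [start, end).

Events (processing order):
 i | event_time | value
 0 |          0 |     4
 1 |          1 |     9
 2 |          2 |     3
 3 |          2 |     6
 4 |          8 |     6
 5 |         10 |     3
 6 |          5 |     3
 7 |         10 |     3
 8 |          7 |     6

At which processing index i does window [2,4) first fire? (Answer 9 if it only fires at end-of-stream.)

4

i=0 t=0 v=4: → [0,2); WM=-3
i=1 t=1 v=9: → [0,2); WM=-2
i=2 t=2 v=3: → [2,4); WM=-1
i=3 t=2 v=6: → [2,4); WM=-1
i=4 t=8 v=6: → [8,10); WM=5; [0,2) fires=13 [2,4) fires=9
i=5 t=10 v=3: → [10,12); WM=7
i=6 t=5 v=3: → [4,6); WM=7; [4,6) fires=3
i=7 t=10 v=3: → [10,12); WM=7
i=8 t=7 v=6: → [6,8); WM=7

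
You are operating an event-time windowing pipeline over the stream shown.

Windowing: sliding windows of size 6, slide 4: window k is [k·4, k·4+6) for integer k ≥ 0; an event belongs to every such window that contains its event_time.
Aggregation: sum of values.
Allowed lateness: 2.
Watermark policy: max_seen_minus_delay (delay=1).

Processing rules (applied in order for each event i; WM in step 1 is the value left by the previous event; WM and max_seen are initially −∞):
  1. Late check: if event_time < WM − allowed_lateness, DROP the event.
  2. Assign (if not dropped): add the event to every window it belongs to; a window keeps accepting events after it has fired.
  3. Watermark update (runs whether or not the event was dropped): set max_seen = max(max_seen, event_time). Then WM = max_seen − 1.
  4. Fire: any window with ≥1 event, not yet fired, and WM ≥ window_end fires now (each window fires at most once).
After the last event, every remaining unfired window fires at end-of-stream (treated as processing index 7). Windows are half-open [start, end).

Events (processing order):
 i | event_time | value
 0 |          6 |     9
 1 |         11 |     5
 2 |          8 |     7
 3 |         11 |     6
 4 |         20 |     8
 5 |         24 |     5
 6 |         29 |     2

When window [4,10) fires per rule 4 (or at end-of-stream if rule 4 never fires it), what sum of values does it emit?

9

i=0 t=6 v=9: → [4,10); WM=5
i=1 t=11 v=5: → [8,14); WM=10; [4,10) fires=9
i=2 t=8 v=7: → [8,14),[4,10); WM=10
i=3 t=11 v=6: → [8,14); WM=10
i=4 t=20 v=8: → [20,26),[16,22); WM=19; [8,14) fires=18
i=5 t=24 v=5: → [24,30),[20,26); WM=23; [16,22) fires=8
i=6 t=29 v=2: → [28,34),[24,30); WM=28; [20,26) fires=13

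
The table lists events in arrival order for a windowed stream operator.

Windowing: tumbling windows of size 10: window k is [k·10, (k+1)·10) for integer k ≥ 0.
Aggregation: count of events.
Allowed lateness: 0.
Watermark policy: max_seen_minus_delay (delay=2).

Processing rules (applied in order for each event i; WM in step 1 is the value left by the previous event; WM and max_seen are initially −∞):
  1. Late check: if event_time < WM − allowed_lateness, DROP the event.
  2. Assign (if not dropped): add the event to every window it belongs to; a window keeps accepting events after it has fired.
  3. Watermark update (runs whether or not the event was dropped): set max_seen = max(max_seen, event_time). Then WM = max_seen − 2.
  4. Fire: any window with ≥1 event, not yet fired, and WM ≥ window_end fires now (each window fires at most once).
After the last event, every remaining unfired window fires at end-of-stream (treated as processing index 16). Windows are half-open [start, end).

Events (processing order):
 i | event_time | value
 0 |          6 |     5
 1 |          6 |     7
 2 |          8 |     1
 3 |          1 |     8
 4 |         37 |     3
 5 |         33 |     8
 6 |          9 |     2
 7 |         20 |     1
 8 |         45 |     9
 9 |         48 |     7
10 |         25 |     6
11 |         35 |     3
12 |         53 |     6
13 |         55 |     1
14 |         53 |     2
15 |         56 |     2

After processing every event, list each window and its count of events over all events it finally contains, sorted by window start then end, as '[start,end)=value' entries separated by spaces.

[0,10)=3 [30,40)=1 [40,50)=2 [50,60)=4

i=0 t=6 v=5: → [0,10); WM=4
i=1 t=6 v=7: → [0,10); WM=4
i=2 t=8 v=1: → [0,10); WM=6
i=3 t=1 v=8: DROP (t<6-0); WM=6
i=4 t=37 v=3: → [30,40); WM=35; [0,10) fires=3
i=5 t=33 v=8: DROP (t<35-0); WM=35
i=6 t=9 v=2: DROP (t<35-0); WM=35
i=7 t=20 v=1: DROP (t<35-0); WM=35
i=8 t=45 v=9: → [40,50); WM=43; [30,40) fires=1
i=9 t=48 v=7: → [40,50); WM=46
i=10 t=25 v=6: DROP (t<46-0); WM=46
i=11 t=35 v=3: DROP (t<46-0); WM=46
i=12 t=53 v=6: → [50,60); WM=51; [40,50) fires=2
i=13 t=55 v=1: → [50,60); WM=53
i=14 t=53 v=2: → [50,60); WM=53
i=15 t=56 v=2: → [50,60); WM=54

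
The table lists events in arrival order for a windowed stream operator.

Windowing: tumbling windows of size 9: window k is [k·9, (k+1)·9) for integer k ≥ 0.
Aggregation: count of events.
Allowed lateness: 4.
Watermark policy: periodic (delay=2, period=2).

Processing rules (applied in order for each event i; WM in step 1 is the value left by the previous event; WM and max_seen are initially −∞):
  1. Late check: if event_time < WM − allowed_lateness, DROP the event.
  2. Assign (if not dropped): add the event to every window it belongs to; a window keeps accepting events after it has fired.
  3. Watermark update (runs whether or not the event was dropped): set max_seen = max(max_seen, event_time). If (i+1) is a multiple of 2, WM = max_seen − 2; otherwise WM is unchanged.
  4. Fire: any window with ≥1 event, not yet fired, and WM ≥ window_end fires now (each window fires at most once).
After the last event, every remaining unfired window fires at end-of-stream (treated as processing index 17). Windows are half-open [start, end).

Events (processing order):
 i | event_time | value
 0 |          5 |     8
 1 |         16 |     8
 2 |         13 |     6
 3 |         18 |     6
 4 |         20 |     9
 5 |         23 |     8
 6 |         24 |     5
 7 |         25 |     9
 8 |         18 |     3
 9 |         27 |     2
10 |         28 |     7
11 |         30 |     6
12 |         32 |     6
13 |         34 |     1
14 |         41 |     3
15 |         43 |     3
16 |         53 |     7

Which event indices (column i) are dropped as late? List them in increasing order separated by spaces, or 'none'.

i=0 t=5 v=8: → [0,9); WM=−∞
i=1 t=16 v=8: → [9,18); WM=14; [0,9) fires=1
i=2 t=13 v=6: → [9,18); WM=14
i=3 t=18 v=6: → [18,27); WM=16
i=4 t=20 v=9: → [18,27); WM=16
i=5 t=23 v=8: → [18,27); WM=21; [9,18) fires=2
i=6 t=24 v=5: → [18,27); WM=21
i=7 t=25 v=9: → [18,27); WM=23
i=8 t=18 v=3: DROP (t<23-4); WM=23
i=9 t=27 v=2: → [27,36); WM=25
i=10 t=28 v=7: → [27,36); WM=25
i=11 t=30 v=6: → [27,36); WM=28; [18,27) fires=5
i=12 t=32 v=6: → [27,36); WM=28
i=13 t=34 v=1: → [27,36); WM=32
i=14 t=41 v=3: → [36,45); WM=32
i=15 t=43 v=3: → [36,45); WM=41; [27,36) fires=5
i=16 t=53 v=7: → [45,54); WM=41

8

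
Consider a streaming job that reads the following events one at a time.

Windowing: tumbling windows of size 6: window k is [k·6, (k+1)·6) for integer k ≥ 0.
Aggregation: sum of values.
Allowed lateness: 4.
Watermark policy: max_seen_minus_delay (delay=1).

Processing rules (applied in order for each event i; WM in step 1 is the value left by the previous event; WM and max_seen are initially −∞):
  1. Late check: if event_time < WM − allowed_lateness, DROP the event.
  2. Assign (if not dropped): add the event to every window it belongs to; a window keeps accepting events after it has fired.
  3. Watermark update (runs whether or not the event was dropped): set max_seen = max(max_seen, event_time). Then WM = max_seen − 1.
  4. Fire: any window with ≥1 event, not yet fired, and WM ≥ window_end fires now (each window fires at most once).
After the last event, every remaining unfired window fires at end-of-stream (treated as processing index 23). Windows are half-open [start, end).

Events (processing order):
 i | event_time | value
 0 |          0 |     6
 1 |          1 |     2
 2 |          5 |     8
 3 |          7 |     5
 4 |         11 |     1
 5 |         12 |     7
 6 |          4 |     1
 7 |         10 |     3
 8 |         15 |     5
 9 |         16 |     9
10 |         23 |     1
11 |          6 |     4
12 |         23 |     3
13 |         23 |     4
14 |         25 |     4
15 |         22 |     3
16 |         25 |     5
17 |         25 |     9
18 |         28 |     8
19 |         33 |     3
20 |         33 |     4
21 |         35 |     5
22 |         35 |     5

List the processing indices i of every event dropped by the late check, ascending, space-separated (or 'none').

i=0 t=0 v=6: → [0,6); WM=-1
i=1 t=1 v=2: → [0,6); WM=0
i=2 t=5 v=8: → [0,6); WM=4
i=3 t=7 v=5: → [6,12); WM=6; [0,6) fires=16
i=4 t=11 v=1: → [6,12); WM=10
i=5 t=12 v=7: → [12,18); WM=11
i=6 t=4 v=1: DROP (t<11-4); WM=11
i=7 t=10 v=3: → [6,12); WM=11
i=8 t=15 v=5: → [12,18); WM=14; [6,12) fires=9
i=9 t=16 v=9: → [12,18); WM=15
i=10 t=23 v=1: → [18,24); WM=22; [12,18) fires=21
i=11 t=6 v=4: DROP (t<22-4); WM=22
i=12 t=23 v=3: → [18,24); WM=22
i=13 t=23 v=4: → [18,24); WM=22
i=14 t=25 v=4: → [24,30); WM=24; [18,24) fires=8
i=15 t=22 v=3: → [18,24); WM=24
i=16 t=25 v=5: → [24,30); WM=24
i=17 t=25 v=9: → [24,30); WM=24
i=18 t=28 v=8: → [24,30); WM=27
i=19 t=33 v=3: → [30,36); WM=32; [24,30) fires=26
i=20 t=33 v=4: → [30,36); WM=32
i=21 t=35 v=5: → [30,36); WM=34
i=22 t=35 v=5: → [30,36); WM=34

6 11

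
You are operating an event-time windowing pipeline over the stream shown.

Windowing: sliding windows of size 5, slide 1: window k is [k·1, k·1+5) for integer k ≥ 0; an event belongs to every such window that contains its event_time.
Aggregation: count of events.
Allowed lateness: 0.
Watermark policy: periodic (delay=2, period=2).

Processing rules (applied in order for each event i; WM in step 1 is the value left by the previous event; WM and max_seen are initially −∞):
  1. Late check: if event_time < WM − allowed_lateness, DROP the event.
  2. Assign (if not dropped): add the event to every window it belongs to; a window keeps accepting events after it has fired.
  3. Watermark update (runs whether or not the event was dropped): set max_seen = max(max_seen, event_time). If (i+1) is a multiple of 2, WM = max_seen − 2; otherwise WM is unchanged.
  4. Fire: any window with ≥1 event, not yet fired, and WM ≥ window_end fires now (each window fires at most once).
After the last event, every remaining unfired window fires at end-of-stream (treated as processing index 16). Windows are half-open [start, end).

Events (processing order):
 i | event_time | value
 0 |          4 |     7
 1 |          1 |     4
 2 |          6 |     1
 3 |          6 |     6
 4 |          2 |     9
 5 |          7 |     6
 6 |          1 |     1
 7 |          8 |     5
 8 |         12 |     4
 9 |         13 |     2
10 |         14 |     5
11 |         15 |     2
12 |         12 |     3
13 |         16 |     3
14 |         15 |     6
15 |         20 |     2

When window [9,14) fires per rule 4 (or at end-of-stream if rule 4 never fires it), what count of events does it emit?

2

i=0 t=4 v=7: → [4,9),[3,8),[2,7),[1,6),[0,5); WM=−∞
i=1 t=1 v=4: → [1,6),[0,5); WM=2
i=2 t=6 v=1: → [6,11),[5,10),[4,9),[3,8),[2,7); WM=2
i=3 t=6 v=6: → [6,11),[5,10),[4,9),[3,8),[2,7); WM=4
i=4 t=2 v=9: DROP (t<4-0); WM=4
i=5 t=7 v=6: → [7,12),[6,11),[5,10),[4,9),[3,8); WM=5; [0,5) fires=2
i=6 t=1 v=1: DROP (t<5-0); WM=5
i=7 t=8 v=5: → [8,13),[7,12),[6,11),[5,10),[4,9); WM=6; [1,6) fires=2
i=8 t=12 v=4: → [12,17),[11,16),[10,15),[9,14),[8,13); WM=6
i=9 t=13 v=2: → [13,18),[12,17),[11,16),[10,15),[9,14); WM=11; [2,7) fires=3 [3,8) fires=4 [4,9) fires=5 [5,10) fires=4 [6,11) fires=4
i=10 t=14 v=5: → [14,19),[13,18),[12,17),[11,16),[10,15); WM=11
i=11 t=15 v=2: → [15,20),[14,19),[13,18),[12,17),[11,16); WM=13; [7,12) fires=2 [8,13) fires=2
i=12 t=12 v=3: DROP (t<13-0); WM=13
i=13 t=16 v=3: → [16,21),[15,20),[14,19),[13,18),[12,17); WM=14; [9,14) fires=2
i=14 t=15 v=6: → [15,20),[14,19),[13,18),[12,17),[11,16); WM=14
i=15 t=20 v=2: → [20,25),[19,24),[18,23),[17,22),[16,21); WM=18; [10,15) fires=3 [11,16) fires=5 [12,17) fires=6 [13,18) fires=5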